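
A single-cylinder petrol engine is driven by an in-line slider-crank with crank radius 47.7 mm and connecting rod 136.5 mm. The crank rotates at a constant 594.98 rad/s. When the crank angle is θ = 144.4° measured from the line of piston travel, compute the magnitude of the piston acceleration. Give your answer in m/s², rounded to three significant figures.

11600

ω = 595 rad/s
x(θ) = r cosθ + √(L² − r² sin²θ); with ω constant, a = ω²·d²x/dθ².
d²x/dθ² = −r cosθ − r²(cos2θ)/√u − r⁴ sin²2θ/(4u^{3/2}),  u = L² − r² sin²θ = 0.0178612 m².
Substituting r = 0.0477 m, L = 0.1365 m, θ = 144.4°: d²x/dθ² = +0.032813 m.
a = ω²·d²x/dθ² = (595)²·(+0.032813) = +11616 m/s²;  |a| = 11616 m/s².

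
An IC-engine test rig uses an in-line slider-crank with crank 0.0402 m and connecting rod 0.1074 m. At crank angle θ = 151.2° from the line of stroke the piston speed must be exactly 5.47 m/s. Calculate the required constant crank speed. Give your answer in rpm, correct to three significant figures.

For an in-line slider-crank, |v_piston| = rω|sinθ|·[1 + r cosθ/√(L² − r² sin²θ)].
With r = 0.0402 m, L = 0.1074 m, θ = 151.2°: the bracketed kinematic factor |dx/dθ| = 0.012908 m.
ω = v/|dx/dθ| = 5.47/0.012908 = 423.76 rad/s.
N = 60ω/(2π) = 4046.6 rpm.

4050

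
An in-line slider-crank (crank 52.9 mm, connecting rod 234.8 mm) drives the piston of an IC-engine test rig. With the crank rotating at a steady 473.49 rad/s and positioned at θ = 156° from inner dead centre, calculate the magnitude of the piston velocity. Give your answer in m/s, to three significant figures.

ω = 473.5 rad/s
For an in-line slider-crank, x = r cosθ + √(L² − r² sin²θ), so v = −rω sinθ·[1 + r cosθ/√(L² − r² sin²θ)].
With r = 0.0529 m, L = 0.2348 m, θ = 156°: √(L² − r² sin²θ) = 0.23381 m.
v = −0.0529·473.5·0.40674·[1 + 0.0529·-0.91355/0.23381] = -8.0821 m/s.
|v| = 8.0821 m/s.

8.08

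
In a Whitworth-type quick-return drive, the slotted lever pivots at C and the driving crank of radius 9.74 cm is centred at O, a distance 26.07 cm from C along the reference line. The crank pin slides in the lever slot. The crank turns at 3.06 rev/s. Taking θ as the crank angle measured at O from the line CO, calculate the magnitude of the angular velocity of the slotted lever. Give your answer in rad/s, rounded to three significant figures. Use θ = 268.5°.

ω = 19.23 rad/s (from 3.06 rev/s).
Crank pin A relative to C: A = (d + r cosθ, r sinθ); lever angle φ = atan2(r sinθ, d + r cosθ).
Differentiating tanφ: φ̇ = rω(d cosθ + r)/(d² + r² + 2dr cosθ).
d² + r² + 2dr cosθ = |CA|² = 0.0761219 m²;  d cosθ + r = +0.090576 m.
|ω_lever| = |0.0974·19.23·+0.090576| / 0.0761219 = 2.2282 rad/s.

2.23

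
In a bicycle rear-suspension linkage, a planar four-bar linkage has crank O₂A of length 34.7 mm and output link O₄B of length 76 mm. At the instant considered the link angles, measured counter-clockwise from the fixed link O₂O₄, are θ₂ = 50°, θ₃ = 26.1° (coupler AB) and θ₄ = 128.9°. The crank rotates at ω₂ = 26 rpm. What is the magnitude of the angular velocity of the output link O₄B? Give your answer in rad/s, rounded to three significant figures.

0.516

ω₂ = 2.723 rad/s (from 26 rpm).
Differentiating the loop-closure r₂e^{iθ₂}+r₃e^{iθ₃}=r₁+r₄e^{iθ₄} gives r₂ω₂e^{iθ₂}+r₃ω₃e^{iθ₃}=r₄ω₄e^{iθ₄}.
Eliminating the other unknown: ω₄ = r₂ω₂ sin(θ₂−θ₃) / [r₄ sin(θ₄−θ₃)].
Numerator sine = +0.40514; denominator sine = +0.97515.
Result = 0.0347·2.723·(+0.40514) / (0.076·(+0.97515)) = +0.51648 rad/s; magnitude 0.51648 rad/s.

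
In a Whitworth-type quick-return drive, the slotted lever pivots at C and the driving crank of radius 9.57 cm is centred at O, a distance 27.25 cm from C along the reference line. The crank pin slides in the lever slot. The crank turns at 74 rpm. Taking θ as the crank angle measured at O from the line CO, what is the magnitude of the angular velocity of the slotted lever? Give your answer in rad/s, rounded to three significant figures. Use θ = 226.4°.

1.44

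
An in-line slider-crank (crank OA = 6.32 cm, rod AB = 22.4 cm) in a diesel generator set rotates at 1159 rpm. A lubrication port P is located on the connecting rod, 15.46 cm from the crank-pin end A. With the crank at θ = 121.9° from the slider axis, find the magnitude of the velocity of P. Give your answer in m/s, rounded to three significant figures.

ω = 121.4 rad/s.  Crank-pin speed |V_A| = rω = 7.6706 m/s, perpendicular to OA.
Rod angle: sinφ = −(r/L) sinθ ⇒ φ = -13.859°; ω_rod = −rω cosθ/√(L²−r²sin²θ) = +18.638 rad/s.
V_P = V_A + ω_rod × AP, with AP = 0.1546 m along the rod.
Components: V_Px = −rω sinθ − a·ω_rod·sinφ = -5.8219 m/s;  V_Py = rω cosθ + a·ω_rod·cosφ = -1.2558 m/s.
|V_P| = √(V_Px² + V_Py²) = 5.9558 m/s.

5.96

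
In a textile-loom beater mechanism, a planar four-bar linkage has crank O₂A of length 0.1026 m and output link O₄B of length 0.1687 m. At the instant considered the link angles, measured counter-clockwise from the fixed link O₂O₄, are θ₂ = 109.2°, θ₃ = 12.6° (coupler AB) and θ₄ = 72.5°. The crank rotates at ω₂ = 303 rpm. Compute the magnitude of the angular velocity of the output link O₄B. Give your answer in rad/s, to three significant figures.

ω₂ = 31.73 rad/s (from 303 rpm).
Differentiating the loop-closure r₂e^{iθ₂}+r₃e^{iθ₃}=r₁+r₄e^{iθ₄} gives r₂ω₂e^{iθ₂}+r₃ω₃e^{iθ₃}=r₄ω₄e^{iθ₄}.
Eliminating the other unknown: ω₄ = r₂ω₂ sin(θ₂−θ₃) / [r₄ sin(θ₄−θ₃)].
Numerator sine = +0.99337; denominator sine = +0.86515.
Result = 0.1026·31.73·(+0.99337) / (0.1687·(+0.86515)) = +22.158 rad/s; magnitude 22.158 rad/s.

22.2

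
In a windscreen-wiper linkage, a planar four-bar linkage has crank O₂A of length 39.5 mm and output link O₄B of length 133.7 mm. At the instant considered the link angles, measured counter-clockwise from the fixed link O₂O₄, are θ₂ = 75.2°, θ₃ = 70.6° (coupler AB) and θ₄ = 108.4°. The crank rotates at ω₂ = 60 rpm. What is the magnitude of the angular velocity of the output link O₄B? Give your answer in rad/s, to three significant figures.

ω₂ = 6.283 rad/s (from 60 rpm).
Differentiating the loop-closure r₂e^{iθ₂}+r₃e^{iθ₃}=r₁+r₄e^{iθ₄} gives r₂ω₂e^{iθ₂}+r₃ω₃e^{iθ₃}=r₄ω₄e^{iθ₄}.
Eliminating the other unknown: ω₄ = r₂ω₂ sin(θ₂−θ₃) / [r₄ sin(θ₄−θ₃)].
Numerator sine = +0.08020; denominator sine = +0.61291.
Result = 0.0395·6.283·(+0.08020) / (0.1337·(+0.61291)) = +0.2429 rad/s; magnitude 0.2429 rad/s.

0.243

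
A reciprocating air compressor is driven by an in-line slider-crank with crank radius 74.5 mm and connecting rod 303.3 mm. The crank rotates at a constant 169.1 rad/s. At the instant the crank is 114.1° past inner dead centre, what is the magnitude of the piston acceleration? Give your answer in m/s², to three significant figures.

1220

ω = 169.1 rad/s
x(θ) = r cosθ + √(L² − r² sin²θ); with ω constant, a = ω²·d²x/dθ².
d²x/dθ² = −r cosθ − r²(cos2θ)/√u − r⁴ sin²2θ/(4u^{3/2}),  u = L² − r² sin²θ = 0.0873661 m².
Substituting r = 0.0745 m, L = 0.3033 m, θ = 114.1°: d²x/dθ² = +0.042771 m.
a = ω²·d²x/dθ² = (169.1)²·(+0.042771) = +1223 m/s²;  |a| = 1223 m/s².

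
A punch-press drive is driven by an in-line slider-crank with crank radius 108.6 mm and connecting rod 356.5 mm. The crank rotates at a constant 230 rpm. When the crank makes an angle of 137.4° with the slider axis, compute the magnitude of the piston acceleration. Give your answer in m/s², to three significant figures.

44.3

ω = 2π·230/60 = 24.09 rad/s
x(θ) = r cosθ + √(L² − r² sin²θ); with ω constant, a = ω²·d²x/dθ².
d²x/dθ² = −r cosθ − r²(cos2θ)/√u − r⁴ sin²2θ/(4u^{3/2}),  u = L² − r² sin²θ = 0.121689 m².
Substituting r = 0.1086 m, L = 0.3565 m, θ = 137.4°: d²x/dθ² = +0.076298 m.
a = ω²·d²x/dθ² = (24.09)²·(+0.076298) = +44.261 m/s²;  |a| = 44.261 m/s².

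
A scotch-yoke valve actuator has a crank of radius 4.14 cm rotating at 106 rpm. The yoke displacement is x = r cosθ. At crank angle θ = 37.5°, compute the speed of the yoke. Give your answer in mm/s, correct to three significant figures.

280

ω = 11.1 rad/s (from 106 rpm).
x = r cosθ ⇒ ẋ = −rω sinθ.
|v| = rω|sinθ| = 0.0414·11.1·|sin 37.5°| = 0.27976 m/s = 279.76 mm/s.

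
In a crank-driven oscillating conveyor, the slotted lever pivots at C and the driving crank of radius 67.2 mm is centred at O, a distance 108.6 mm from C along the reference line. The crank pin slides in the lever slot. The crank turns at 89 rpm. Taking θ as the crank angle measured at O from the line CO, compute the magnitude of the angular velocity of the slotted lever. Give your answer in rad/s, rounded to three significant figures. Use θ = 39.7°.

3.43

ω = 9.32 rad/s (from 89 rpm).
Crank pin A relative to C: A = (d + r cosθ, r sinθ); lever angle φ = atan2(r sinθ, d + r cosθ).
Differentiating tanφ: φ̇ = rω(d cosθ + r)/(d² + r² + 2dr cosθ).
d² + r² + 2dr cosθ = |CA|² = 0.0275398 m²;  d cosθ + r = +0.15076 m.
|ω_lever| = |0.0672·9.32·+0.15076| / 0.0275398 = 3.4285 rad/s.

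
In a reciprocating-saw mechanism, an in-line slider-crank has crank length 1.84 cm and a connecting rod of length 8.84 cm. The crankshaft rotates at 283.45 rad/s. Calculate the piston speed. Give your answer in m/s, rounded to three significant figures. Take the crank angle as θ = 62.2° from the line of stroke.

ω = 283.4 rad/s
For an in-line slider-crank, x = r cosθ + √(L² − r² sin²θ), so v = −rω sinθ·[1 + r cosθ/√(L² − r² sin²θ)].
With r = 0.0184 m, L = 0.0884 m, θ = 62.2°: √(L² − r² sin²θ) = 0.086889 m.
v = −0.0184·283.4·0.88458·[1 + 0.0184·0.46639/0.086889] = -5.0692 m/s.
|v| = 5.0692 m/s.

5.07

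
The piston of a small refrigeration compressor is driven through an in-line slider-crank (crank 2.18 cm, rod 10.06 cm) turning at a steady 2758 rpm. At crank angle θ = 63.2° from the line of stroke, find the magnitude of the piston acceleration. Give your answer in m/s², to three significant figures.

585

ω = 2π·2758/60 = 288.8 rad/s
x(θ) = r cosθ + √(L² − r² sin²θ); with ω constant, a = ω²·d²x/dθ².
d²x/dθ² = −r cosθ − r²(cos2θ)/√u − r⁴ sin²2θ/(4u^{3/2}),  u = L² − r² sin²θ = 0.00974173 m².
Substituting r = 0.0218 m, L = 0.1006 m, θ = 63.2°: d²x/dθ² = -0.0070099 m.
a = ω²·d²x/dθ² = (288.8)²·(-0.0070099) = -584.73 m/s²;  |a| = 584.73 m/s².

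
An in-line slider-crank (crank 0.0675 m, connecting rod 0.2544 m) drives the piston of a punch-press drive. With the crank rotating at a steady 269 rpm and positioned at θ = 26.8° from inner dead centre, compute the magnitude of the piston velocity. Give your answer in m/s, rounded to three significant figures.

ω = 2π·269/60 = 28.17 rad/s
For an in-line slider-crank, x = r cosθ + √(L² − r² sin²θ), so v = −rω sinθ·[1 + r cosθ/√(L² − r² sin²θ)].
With r = 0.0675 m, L = 0.2544 m, θ = 26.8°: √(L² − r² sin²θ) = 0.25257 m.
v = −0.0675·28.17·0.45088·[1 + 0.0675·0.89259/0.25257] = -1.0618 m/s.
|v| = 1.0618 m/s.

1.06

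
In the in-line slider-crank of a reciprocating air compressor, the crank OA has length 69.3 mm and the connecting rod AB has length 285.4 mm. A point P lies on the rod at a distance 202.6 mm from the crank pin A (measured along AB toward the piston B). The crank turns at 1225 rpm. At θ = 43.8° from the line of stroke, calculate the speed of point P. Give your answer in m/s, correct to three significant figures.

7.18

ω = 128.3 rad/s.  Crank-pin speed |V_A| = rω = 8.8899 m/s, perpendicular to OA.
Rod angle: sinφ = −(r/L) sinθ ⇒ φ = -9.675°; ω_rod = −rω cosθ/√(L²−r²sin²θ) = -22.807 rad/s.
V_P = V_A + ω_rod × AP, with AP = 0.2026 m along the rod.
Components: V_Px = −rω sinθ − a·ω_rod·sinφ = -6.9297 m/s;  V_Py = rω cosθ + a·ω_rod·cosφ = +1.8615 m/s.
|V_P| = √(V_Px² + V_Py²) = 7.1753 m/s.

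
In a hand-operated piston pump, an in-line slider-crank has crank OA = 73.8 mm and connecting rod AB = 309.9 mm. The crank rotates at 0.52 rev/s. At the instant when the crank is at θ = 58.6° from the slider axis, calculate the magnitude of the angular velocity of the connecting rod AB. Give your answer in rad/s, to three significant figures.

ω = 3.267 rad/s (converted from 0.52 rev/s).
The rod makes angle φ with the slider axis where L sinφ = r sinθ; differentiating, L cosφ·φ̇ = r ω cosθ.
L cosφ = √(L² − r² sin²θ) = 0.30343 m.
|ω_rod| = r ω |cosθ| / √(L² − r² sin²θ) = 0.0738·3.267·0.52101/0.30343 = 0.41402 rad/s.

0.414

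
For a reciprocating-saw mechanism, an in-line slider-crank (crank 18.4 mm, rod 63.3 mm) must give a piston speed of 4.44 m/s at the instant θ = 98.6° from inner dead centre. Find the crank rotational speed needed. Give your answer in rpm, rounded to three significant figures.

2440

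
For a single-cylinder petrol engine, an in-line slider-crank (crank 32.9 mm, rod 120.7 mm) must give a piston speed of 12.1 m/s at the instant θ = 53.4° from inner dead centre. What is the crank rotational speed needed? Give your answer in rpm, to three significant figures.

For an in-line slider-crank, |v_piston| = rω|sinθ|·[1 + r cosθ/√(L² − r² sin²θ)].
With r = 0.0329 m, L = 0.1207 m, θ = 53.4°: the bracketed kinematic factor |dx/dθ| = 0.030812 m.
ω = v/|dx/dθ| = 12.1/0.030812 = 392.71 rad/s.
N = 60ω/(2π) = 3750.1 rpm.

3750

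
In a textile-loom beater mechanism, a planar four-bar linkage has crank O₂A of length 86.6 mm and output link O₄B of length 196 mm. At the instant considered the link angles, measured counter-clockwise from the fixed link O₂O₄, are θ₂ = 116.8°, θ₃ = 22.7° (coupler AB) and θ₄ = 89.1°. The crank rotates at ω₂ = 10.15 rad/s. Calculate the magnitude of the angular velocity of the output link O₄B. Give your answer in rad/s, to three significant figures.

ω₂ = 10.15 rad/s
Differentiating the loop-closure r₂e^{iθ₂}+r₃e^{iθ₃}=r₁+r₄e^{iθ₄} gives r₂ω₂e^{iθ₂}+r₃ω₃e^{iθ₃}=r₄ω₄e^{iθ₄}.
Eliminating the other unknown: ω₄ = r₂ω₂ sin(θ₂−θ₃) / [r₄ sin(θ₄−θ₃)].
Numerator sine = +0.99744; denominator sine = +0.91636.
Result = 0.0866·10.15·(+0.99744) / (0.196·(+0.91636)) = +4.8814 rad/s; magnitude 4.8814 rad/s.

4.88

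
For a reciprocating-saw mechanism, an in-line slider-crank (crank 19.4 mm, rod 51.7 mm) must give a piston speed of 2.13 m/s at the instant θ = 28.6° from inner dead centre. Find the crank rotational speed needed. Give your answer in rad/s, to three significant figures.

For an in-line slider-crank, |v_piston| = rω|sinθ|·[1 + r cosθ/√(L² − r² sin²θ)].
With r = 0.0194 m, L = 0.0517 m, θ = 28.6°: the bracketed kinematic factor |dx/dθ| = 0.012397 m.
ω = v/|dx/dθ| = 2.13/0.012397 = 171.82 rad/s.

172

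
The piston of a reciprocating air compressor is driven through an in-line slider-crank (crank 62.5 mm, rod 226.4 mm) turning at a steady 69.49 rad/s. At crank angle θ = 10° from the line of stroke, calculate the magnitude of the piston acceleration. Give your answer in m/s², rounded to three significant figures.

ω = 69.49 rad/s
x(θ) = r cosθ + √(L² − r² sin²θ); with ω constant, a = ω²·d²x/dθ².
d²x/dθ² = −r cosθ − r²(cos2θ)/√u − r⁴ sin²2θ/(4u^{3/2}),  u = L² − r² sin²θ = 0.0511392 m².
Substituting r = 0.0625 m, L = 0.2264 m, θ = 10°: d²x/dθ² = -0.077821 m.
a = ω²·d²x/dθ² = (69.49)²·(-0.077821) = -375.79 m/s²;  |a| = 375.79 m/s².

376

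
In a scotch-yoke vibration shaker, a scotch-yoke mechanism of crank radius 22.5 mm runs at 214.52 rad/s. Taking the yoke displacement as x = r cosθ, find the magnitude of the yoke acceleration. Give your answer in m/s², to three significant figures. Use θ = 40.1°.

792

ω = 214.5 rad/s
x = r cosθ ⇒ ẍ = −rω² cosθ (ω constant).
|a| = rω²|cosθ| = 0.0225·(214.5)²·|cos 40.1°| = 792.02 m/s².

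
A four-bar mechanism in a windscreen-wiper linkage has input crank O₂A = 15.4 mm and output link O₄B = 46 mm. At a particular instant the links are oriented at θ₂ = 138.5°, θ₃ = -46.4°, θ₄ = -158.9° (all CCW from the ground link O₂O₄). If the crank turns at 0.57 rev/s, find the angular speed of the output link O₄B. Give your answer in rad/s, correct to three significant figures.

0.111

ω₂ = 3.581 rad/s (from 0.57 rev/s).
Differentiating the loop-closure r₂e^{iθ₂}+r₃e^{iθ₃}=r₁+r₄e^{iθ₄} gives r₂ω₂e^{iθ₂}+r₃ω₃e^{iθ₃}=r₄ω₄e^{iθ₄}.
Eliminating the other unknown: ω₄ = r₂ω₂ sin(θ₂−θ₃) / [r₄ sin(θ₄−θ₃)].
Numerator sine = -0.08542; denominator sine = -0.92388.
Result = 0.0154·3.581·(-0.08542) / (0.046·(-0.92388)) = +0.11085 rad/s; magnitude 0.11085 rad/s.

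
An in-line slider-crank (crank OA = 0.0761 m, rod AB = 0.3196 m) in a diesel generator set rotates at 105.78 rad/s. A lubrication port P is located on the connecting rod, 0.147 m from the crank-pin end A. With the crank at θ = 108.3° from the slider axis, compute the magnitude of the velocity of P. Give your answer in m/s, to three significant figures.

7.50

ω = 105.8 rad/s.  Crank-pin speed |V_A| = rω = 8.0499 m/s, perpendicular to OA.
Rod angle: sinφ = −(r/L) sinθ ⇒ φ = -13.066°; ω_rod = −rω cosθ/√(L²−r²sin²θ) = +8.1188 rad/s.
V_P = V_A + ω_rod × AP, with AP = 0.147 m along the rod.
Components: V_Px = −rω sinθ − a·ω_rod·sinφ = -7.3729 m/s;  V_Py = rω cosθ + a·ω_rod·cosφ = -1.365 m/s.
|V_P| = √(V_Px² + V_Py²) = 7.4982 m/s.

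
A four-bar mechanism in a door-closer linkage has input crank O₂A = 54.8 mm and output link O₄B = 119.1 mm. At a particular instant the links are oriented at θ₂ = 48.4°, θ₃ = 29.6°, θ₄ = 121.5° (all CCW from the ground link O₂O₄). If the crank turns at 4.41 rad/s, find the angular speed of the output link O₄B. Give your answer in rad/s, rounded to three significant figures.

ω₂ = 4.41 rad/s
Differentiating the loop-closure r₂e^{iθ₂}+r₃e^{iθ₃}=r₁+r₄e^{iθ₄} gives r₂ω₂e^{iθ₂}+r₃ω₃e^{iθ₃}=r₄ω₄e^{iθ₄}.
Eliminating the other unknown: ω₄ = r₂ω₂ sin(θ₂−θ₃) / [r₄ sin(θ₄−θ₃)].
Numerator sine = +0.32227; denominator sine = +0.99945.
Result = 0.0548·4.41·(+0.32227) / (0.1191·(+0.99945)) = +0.65427 rad/s; magnitude 0.65427 rad/s.

0.654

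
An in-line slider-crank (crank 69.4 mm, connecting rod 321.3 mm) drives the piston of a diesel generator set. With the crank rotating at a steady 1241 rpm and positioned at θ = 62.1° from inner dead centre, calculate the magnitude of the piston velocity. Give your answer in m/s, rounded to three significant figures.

ω = 2π·1241/60 = 130 rad/s
For an in-line slider-crank, x = r cosθ + √(L² − r² sin²θ), so v = −rω sinθ·[1 + r cosθ/√(L² − r² sin²θ)].
With r = 0.0694 m, L = 0.3213 m, θ = 62.1°: √(L² − r² sin²θ) = 0.31539 m.
v = −0.0694·130·0.88377·[1 + 0.0694·0.46793/0.31539] = -8.7914 m/s.
|v| = 8.7914 m/s.

8.79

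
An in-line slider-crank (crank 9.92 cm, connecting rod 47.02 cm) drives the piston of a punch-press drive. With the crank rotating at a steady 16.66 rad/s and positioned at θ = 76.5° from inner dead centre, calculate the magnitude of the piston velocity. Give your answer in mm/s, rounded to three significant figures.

1690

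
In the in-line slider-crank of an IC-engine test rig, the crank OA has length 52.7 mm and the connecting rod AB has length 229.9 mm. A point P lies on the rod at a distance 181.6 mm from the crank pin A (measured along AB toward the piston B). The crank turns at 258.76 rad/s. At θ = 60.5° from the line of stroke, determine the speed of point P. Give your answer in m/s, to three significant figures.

ω = 258.8 rad/s.  Crank-pin speed |V_A| = rω = 13.637 m/s, perpendicular to OA.
Rod angle: sinφ = −(r/L) sinθ ⇒ φ = -11.508°; ω_rod = −rω cosθ/√(L²−r²sin²θ) = -29.808 rad/s.
V_P = V_A + ω_rod × AP, with AP = 0.1816 m along the rod.
Components: V_Px = −rω sinθ − a·ω_rod·sinφ = -12.949 m/s;  V_Py = rω cosθ + a·ω_rod·cosφ = +1.4108 m/s.
|V_P| = √(V_Px² + V_Py²) = 13.025 m/s.

13.0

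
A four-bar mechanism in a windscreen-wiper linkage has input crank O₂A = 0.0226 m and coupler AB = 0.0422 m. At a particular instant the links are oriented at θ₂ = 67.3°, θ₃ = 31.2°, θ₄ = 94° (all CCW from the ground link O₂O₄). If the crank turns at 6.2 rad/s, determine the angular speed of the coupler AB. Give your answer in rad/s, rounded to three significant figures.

1.68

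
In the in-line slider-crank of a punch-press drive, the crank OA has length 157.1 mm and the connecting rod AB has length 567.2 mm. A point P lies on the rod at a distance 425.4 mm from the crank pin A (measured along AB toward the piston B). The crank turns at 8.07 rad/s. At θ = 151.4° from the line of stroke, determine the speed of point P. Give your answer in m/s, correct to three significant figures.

0.568

ω = 8.07 rad/s.  Crank-pin speed |V_A| = rω = 1.2678 m/s, perpendicular to OA.
Rod angle: sinφ = −(r/L) sinθ ⇒ φ = -7.619°; ω_rod = −rω cosθ/√(L²−r²sin²θ) = +1.9799 rad/s.
V_P = V_A + ω_rod × AP, with AP = 0.4254 m along the rod.
Components: V_Px = −rω sinθ − a·ω_rod·sinφ = -0.49521 m/s;  V_Py = rω cosθ + a·ω_rod·cosφ = -0.27828 m/s.
|V_P| = √(V_Px² + V_Py²) = 0.56804 m/s.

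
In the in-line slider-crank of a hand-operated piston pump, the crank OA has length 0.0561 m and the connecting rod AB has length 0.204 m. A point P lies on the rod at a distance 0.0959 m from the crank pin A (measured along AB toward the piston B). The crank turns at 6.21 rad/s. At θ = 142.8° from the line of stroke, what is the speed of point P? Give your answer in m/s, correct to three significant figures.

0.239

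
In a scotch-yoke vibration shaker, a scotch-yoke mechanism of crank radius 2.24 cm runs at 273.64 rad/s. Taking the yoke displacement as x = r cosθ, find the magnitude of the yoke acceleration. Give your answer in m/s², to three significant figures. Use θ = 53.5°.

ω = 273.6 rad/s
x = r cosθ ⇒ ẍ = −rω² cosθ (ω constant).
|a| = rω²|cosθ| = 0.0224·(273.6)²·|cos 53.5°| = 997.69 m/s².

998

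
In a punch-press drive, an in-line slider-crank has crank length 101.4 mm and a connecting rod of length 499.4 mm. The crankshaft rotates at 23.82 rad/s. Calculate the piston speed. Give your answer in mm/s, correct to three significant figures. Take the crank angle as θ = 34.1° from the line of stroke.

1580

ω = 23.82 rad/s
For an in-line slider-crank, x = r cosθ + √(L² − r² sin²θ), so v = −rω sinθ·[1 + r cosθ/√(L² − r² sin²θ)].
With r = 0.1014 m, L = 0.4994 m, θ = 34.1°: √(L² − r² sin²θ) = 0.49615 m.
v = −0.1014·23.82·0.56064·[1 + 0.1014·0.82806/0.49615] = -1.5833 m/s.
|v| = 1.5833 m/s = 1583.3 mm/s.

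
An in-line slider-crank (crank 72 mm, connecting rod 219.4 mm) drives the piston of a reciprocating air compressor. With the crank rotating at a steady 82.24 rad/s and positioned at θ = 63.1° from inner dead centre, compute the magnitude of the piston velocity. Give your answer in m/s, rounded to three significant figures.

6.10

ω = 82.24 rad/s
For an in-line slider-crank, x = r cosθ + √(L² − r² sin²θ), so v = −rω sinθ·[1 + r cosθ/√(L² − r² sin²θ)].
With r = 0.072 m, L = 0.2194 m, θ = 63.1°: √(L² − r² sin²θ) = 0.20979 m.
v = −0.072·82.24·0.89180·[1 + 0.072·0.45243/0.20979] = -6.1005 m/s.
|v| = 6.1005 m/s.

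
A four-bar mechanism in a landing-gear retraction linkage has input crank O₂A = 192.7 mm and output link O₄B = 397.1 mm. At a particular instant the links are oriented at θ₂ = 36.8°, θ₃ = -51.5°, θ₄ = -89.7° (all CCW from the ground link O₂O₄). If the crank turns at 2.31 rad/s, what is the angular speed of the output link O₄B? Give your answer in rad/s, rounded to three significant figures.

ω₂ = 2.31 rad/s
Differentiating the loop-closure r₂e^{iθ₂}+r₃e^{iθ₃}=r₁+r₄e^{iθ₄} gives r₂ω₂e^{iθ₂}+r₃ω₃e^{iθ₃}=r₄ω₄e^{iθ₄}.
Eliminating the other unknown: ω₄ = r₂ω₂ sin(θ₂−θ₃) / [r₄ sin(θ₄−θ₃)].
Numerator sine = +0.99956; denominator sine = -0.61841.
Result = 0.1927·2.31·(+0.99956) / (0.3971·(-0.61841)) = -1.8119 rad/s; magnitude 1.8119 rad/s.

1.81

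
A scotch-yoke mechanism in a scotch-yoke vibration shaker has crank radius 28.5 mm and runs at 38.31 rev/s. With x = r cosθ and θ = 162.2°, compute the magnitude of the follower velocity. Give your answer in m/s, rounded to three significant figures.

ω = 240.7 rad/s (from 38.31 rev/s).
x = r cosθ ⇒ ẋ = −rω sinθ.
|v| = rω|sinθ| = 0.0285·240.7·|sin 162.2°| = 2.0971 m/s.

2.10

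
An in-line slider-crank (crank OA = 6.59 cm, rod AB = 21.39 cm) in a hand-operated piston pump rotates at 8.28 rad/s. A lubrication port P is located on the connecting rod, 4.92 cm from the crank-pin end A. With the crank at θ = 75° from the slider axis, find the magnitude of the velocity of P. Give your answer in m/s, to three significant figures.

ω = 8.28 rad/s.  Crank-pin speed |V_A| = rω = 0.54565 m/s, perpendicular to OA.
Rod angle: sinφ = −(r/L) sinθ ⇒ φ = -17.313°; ω_rod = −rω cosθ/√(L²−r²sin²θ) = -0.69157 rad/s.
V_P = V_A + ω_rod × AP, with AP = 0.0492 m along the rod.
Components: V_Px = −rω sinθ − a·ω_rod·sinφ = -0.53718 m/s;  V_Py = rω cosθ + a·ω_rod·cosφ = +0.10874 m/s.
|V_P| = √(V_Px² + V_Py²) = 0.54808 m/s.

0.548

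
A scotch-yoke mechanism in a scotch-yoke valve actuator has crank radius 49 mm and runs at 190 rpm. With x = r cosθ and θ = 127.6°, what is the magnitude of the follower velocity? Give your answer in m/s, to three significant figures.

0.772

ω = 19.9 rad/s (from 190 rpm).
x = r cosθ ⇒ ẋ = −rω sinθ.
|v| = rω|sinθ| = 0.049·19.9·|sin 127.6°| = 0.77244 m/s.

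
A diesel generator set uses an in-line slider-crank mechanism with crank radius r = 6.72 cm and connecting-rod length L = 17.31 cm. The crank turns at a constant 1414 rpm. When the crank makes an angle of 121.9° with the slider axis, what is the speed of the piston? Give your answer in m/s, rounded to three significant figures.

6.61

ω = 2π·1414/60 = 148.1 rad/s
For an in-line slider-crank, x = r cosθ + √(L² − r² sin²θ), so v = −rω sinθ·[1 + r cosθ/√(L² − r² sin²θ)].
With r = 0.0672 m, L = 0.1731 m, θ = 121.9°: √(L² − r² sin²θ) = 0.16343 m.
v = −0.0672·148.1·0.84897·[1 + 0.0672·-0.52844/0.16343] = -6.6121 m/s.
|v| = 6.6121 m/s.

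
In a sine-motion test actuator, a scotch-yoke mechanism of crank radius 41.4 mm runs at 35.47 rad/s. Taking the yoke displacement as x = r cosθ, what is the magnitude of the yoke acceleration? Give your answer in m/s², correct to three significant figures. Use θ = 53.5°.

31.0

ω = 35.47 rad/s
x = r cosθ ⇒ ẍ = −rω² cosθ (ω constant).
|a| = rω²|cosθ| = 0.0414·(35.47)²·|cos 53.5°| = 30.982 m/s².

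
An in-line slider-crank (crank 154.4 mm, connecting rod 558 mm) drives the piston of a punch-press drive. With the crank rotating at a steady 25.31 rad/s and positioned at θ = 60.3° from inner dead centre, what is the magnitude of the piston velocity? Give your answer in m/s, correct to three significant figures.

3.87

ω = 25.31 rad/s
For an in-line slider-crank, x = r cosθ + √(L² − r² sin²θ), so v = −rω sinθ·[1 + r cosθ/√(L² − r² sin²θ)].
With r = 0.1544 m, L = 0.558 m, θ = 60.3°: √(L² − r² sin²θ) = 0.54164 m.
v = −0.1544·25.31·0.86863·[1 + 0.1544·0.49546/0.54164] = -3.8739 m/s.
|v| = 3.8739 m/s.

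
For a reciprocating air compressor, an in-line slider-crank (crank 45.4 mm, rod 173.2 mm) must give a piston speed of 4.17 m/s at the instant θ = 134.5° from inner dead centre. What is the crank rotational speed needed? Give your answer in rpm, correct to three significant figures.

For an in-line slider-crank, |v_piston| = rω|sinθ|·[1 + r cosθ/√(L² − r² sin²θ)].
With r = 0.0454 m, L = 0.1732 m, θ = 134.5°: the bracketed kinematic factor |dx/dθ| = 0.026325 m.
ω = v/|dx/dθ| = 4.17/0.026325 = 158.4 rad/s.
N = 60ω/(2π) = 1512.6 rpm.

1510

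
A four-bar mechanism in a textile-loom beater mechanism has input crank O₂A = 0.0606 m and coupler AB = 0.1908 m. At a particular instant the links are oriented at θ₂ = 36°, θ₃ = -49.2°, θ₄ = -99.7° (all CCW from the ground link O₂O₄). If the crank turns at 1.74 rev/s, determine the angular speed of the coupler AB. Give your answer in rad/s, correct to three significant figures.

ω₂ = 10.93 rad/s (from 1.74 rev/s).
Differentiating the loop-closure r₂e^{iθ₂}+r₃e^{iθ₃}=r₁+r₄e^{iθ₄} gives r₂ω₂e^{iθ₂}+r₃ω₃e^{iθ₃}=r₄ω₄e^{iθ₄}.
Eliminating the other unknown: ω₃ = r₂ω₂ sin(θ₄−θ₂) / [r₃ sin(θ₃−θ₄)].
Numerator sine = -0.69842; denominator sine = +0.77162.
Result = 0.0606·10.93·(-0.69842) / (0.1908·(+0.77162)) = -3.1429 rad/s; magnitude 3.1429 rad/s.

3.14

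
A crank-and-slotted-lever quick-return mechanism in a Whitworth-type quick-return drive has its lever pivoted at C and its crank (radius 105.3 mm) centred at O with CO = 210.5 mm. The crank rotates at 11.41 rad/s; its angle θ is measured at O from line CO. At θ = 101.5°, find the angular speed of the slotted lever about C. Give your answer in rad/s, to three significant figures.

1.63

ω = 11.41 rad/s
Crank pin A relative to C: A = (d + r cosθ, r sinθ); lever angle φ = atan2(r sinθ, d + r cosθ).
Differentiating tanφ: φ̇ = rω(d cosθ + r)/(d² + r² + 2dr cosθ).
d² + r² + 2dr cosθ = |CA|² = 0.0465601 m²;  d cosθ + r = +0.063333 m.
|ω_lever| = |0.1053·11.41·+0.063333| / 0.0465601 = 1.6343 rad/s.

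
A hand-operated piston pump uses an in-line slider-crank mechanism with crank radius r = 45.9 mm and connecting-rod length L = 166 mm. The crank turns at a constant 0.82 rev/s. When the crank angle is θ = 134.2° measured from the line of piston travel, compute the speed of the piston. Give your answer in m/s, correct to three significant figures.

ω = 2π·0.82 = 5.152 rad/s
For an in-line slider-crank, x = r cosθ + √(L² − r² sin²θ), so v = −rω sinθ·[1 + r cosθ/√(L² − r² sin²θ)].
With r = 0.0459 m, L = 0.166 m, θ = 134.2°: √(L² − r² sin²θ) = 0.16271 m.
v = −0.0459·5.152·0.71691·[1 + 0.0459·-0.69717/0.16271] = -0.1362 m/s.
|v| = 0.1362 m/s.

0.136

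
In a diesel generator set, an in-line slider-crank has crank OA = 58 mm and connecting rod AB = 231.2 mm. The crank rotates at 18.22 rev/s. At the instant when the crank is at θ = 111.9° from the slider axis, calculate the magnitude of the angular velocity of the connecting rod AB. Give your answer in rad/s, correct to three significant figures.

11.0

ω = 114.5 rad/s (converted from 18.22 rev/s).
The rod makes angle φ with the slider axis where L sinφ = r sinθ; differentiating, L cosφ·φ̇ = r ω cosθ.
L cosφ = √(L² − r² sin²θ) = 0.22485 m.
|ω_rod| = r ω |cosθ| / √(L² − r² sin²θ) = 0.058·114.5·0.37299/0.22485 = 11.014 rad/s.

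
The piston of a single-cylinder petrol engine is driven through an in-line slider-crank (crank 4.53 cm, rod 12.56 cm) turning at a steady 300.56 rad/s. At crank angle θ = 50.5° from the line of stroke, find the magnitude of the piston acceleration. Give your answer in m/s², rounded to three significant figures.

ω = 300.6 rad/s
x(θ) = r cosθ + √(L² − r² sin²θ); with ω constant, a = ω²·d²x/dθ².
d²x/dθ² = −r cosθ − r²(cos2θ)/√u − r⁴ sin²2θ/(4u^{3/2}),  u = L² − r² sin²θ = 0.0145535 m².
Substituting r = 0.0453 m, L = 0.1256 m, θ = 50.5°: d²x/dθ² = -0.026146 m.
a = ω²·d²x/dθ² = (300.6)²·(-0.026146) = -2362 m/s²;  |a| = 2362 m/s².

2360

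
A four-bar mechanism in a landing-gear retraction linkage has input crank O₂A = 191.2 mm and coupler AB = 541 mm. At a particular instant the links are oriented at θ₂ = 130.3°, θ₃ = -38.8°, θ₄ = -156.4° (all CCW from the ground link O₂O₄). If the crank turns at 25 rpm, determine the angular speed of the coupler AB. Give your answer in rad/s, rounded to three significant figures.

1.00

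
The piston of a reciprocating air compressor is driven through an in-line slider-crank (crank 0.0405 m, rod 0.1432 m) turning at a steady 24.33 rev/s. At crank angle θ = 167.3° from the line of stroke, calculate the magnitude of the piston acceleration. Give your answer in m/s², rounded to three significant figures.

680

ω = 2π·24.3 = 152.9 rad/s
x(θ) = r cosθ + √(L² − r² sin²θ); with ω constant, a = ω²·d²x/dθ².
d²x/dθ² = −r cosθ − r²(cos2θ)/√u − r⁴ sin²2θ/(4u^{3/2}),  u = L² − r² sin²θ = 0.020427 m².
Substituting r = 0.0405 m, L = 0.1432 m, θ = 167.3°: d²x/dθ² = +0.0291 m.
a = ω²·d²x/dθ² = (152.9)²·(+0.0291) = +680.04 m/s²;  |a| = 680.04 m/s².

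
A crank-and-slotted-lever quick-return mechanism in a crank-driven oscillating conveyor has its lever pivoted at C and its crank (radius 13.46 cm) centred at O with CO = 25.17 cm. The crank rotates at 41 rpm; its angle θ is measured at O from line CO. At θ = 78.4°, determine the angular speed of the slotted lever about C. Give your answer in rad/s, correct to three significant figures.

ω = 4.294 rad/s (from 41 rpm).
Crank pin A relative to C: A = (d + r cosθ, r sinθ); lever angle φ = atan2(r sinθ, d + r cosθ).
Differentiating tanφ: φ̇ = rω(d cosθ + r)/(d² + r² + 2dr cosθ).
d² + r² + 2dr cosθ = |CA|² = 0.0950946 m²;  d cosθ + r = +0.18521 m.
|ω_lever| = |0.1346·4.294·+0.18521| / 0.0950946 = 1.1256 rad/s.

1.13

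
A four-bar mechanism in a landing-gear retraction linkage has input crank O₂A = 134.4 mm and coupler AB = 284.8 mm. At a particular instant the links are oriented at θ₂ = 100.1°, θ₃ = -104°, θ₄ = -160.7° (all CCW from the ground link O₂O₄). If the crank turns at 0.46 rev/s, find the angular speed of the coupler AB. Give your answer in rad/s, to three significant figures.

1.61

ω₂ = 2.89 rad/s (from 0.46 rev/s).
Differentiating the loop-closure r₂e^{iθ₂}+r₃e^{iθ₃}=r₁+r₄e^{iθ₄} gives r₂ω₂e^{iθ₂}+r₃ω₃e^{iθ₃}=r₄ω₄e^{iθ₄}.
Eliminating the other unknown: ω₃ = r₂ω₂ sin(θ₄−θ₂) / [r₃ sin(θ₃−θ₄)].
Numerator sine = +0.98714; denominator sine = +0.83581.
Result = 0.1344·2.89·(+0.98714) / (0.2848·(+0.83581)) = +1.6109 rad/s; magnitude 1.6109 rad/s.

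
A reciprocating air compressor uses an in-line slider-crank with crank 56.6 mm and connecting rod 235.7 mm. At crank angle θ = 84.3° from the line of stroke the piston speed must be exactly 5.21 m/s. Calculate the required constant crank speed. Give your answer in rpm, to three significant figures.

862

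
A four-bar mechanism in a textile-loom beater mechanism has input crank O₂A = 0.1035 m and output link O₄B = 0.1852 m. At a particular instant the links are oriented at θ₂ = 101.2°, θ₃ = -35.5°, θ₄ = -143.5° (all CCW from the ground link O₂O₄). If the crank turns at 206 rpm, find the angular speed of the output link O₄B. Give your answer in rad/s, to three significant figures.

8.69

ω₂ = 21.57 rad/s (from 206 rpm).
Differentiating the loop-closure r₂e^{iθ₂}+r₃e^{iθ₃}=r₁+r₄e^{iθ₄} gives r₂ω₂e^{iθ₂}+r₃ω₃e^{iθ₃}=r₄ω₄e^{iθ₄}.
Eliminating the other unknown: ω₄ = r₂ω₂ sin(θ₂−θ₃) / [r₄ sin(θ₄−θ₃)].
Numerator sine = +0.68582; denominator sine = -0.95106.
Result = 0.1035·21.57·(+0.68582) / (0.1852·(-0.95106)) = -8.6936 rad/s; magnitude 8.6936 rad/s.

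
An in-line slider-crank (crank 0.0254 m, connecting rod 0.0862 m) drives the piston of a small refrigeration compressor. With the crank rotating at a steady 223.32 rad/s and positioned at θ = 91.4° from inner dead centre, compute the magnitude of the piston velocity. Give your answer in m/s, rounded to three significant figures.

5.63

ω = 223.3 rad/s
For an in-line slider-crank, x = r cosθ + √(L² − r² sin²θ), so v = −rω sinθ·[1 + r cosθ/√(L² − r² sin²θ)].
With r = 0.0254 m, L = 0.0862 m, θ = 91.4°: √(L² − r² sin²θ) = 0.082375 m.
v = −0.0254·223.3·0.99970·[1 + 0.0254·-0.02443/0.082375] = -5.6279 m/s.
|v| = 5.6279 m/s.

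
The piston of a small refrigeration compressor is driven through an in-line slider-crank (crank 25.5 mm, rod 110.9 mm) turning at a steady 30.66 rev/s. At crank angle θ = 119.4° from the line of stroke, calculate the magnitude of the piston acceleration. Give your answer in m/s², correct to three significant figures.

577

ω = 2π·30.7 = 192.6 rad/s
x(θ) = r cosθ + √(L² − r² sin²θ); with ω constant, a = ω²·d²x/dθ².
d²x/dθ² = −r cosθ − r²(cos2θ)/√u − r⁴ sin²2θ/(4u^{3/2}),  u = L² − r² sin²θ = 0.0118053 m².
Substituting r = 0.0255 m, L = 0.1109 m, θ = 119.4°: d²x/dθ² = +0.015558 m.
a = ω²·d²x/dθ² = (192.6)²·(+0.015558) = +577.37 m/s²;  |a| = 577.37 m/s².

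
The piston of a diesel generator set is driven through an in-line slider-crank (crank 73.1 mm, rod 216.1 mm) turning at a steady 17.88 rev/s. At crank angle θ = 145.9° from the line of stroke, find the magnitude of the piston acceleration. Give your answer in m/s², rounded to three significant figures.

638

ω = 2π·17.9 = 112.3 rad/s
x(θ) = r cosθ + √(L² − r² sin²θ); with ω constant, a = ω²·d²x/dθ².
d²x/dθ² = −r cosθ − r²(cos2θ)/√u − r⁴ sin²2θ/(4u^{3/2}),  u = L² − r² sin²θ = 0.0450196 m².
Substituting r = 0.0731 m, L = 0.2161 m, θ = 145.9°: d²x/dθ² = +0.050534 m.
a = ω²·d²x/dθ² = (112.3)²·(+0.050534) = +637.79 m/s²;  |a| = 637.79 m/s².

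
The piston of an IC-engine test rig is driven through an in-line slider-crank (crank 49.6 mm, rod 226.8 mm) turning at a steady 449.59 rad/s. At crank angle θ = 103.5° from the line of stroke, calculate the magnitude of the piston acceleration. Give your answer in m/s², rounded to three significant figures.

4330

ω = 449.6 rad/s
x(θ) = r cosθ + √(L² − r² sin²θ); with ω constant, a = ω²·d²x/dθ².
d²x/dθ² = −r cosθ − r²(cos2θ)/√u − r⁴ sin²2θ/(4u^{3/2}),  u = L² − r² sin²θ = 0.0491122 m².
Substituting r = 0.0496 m, L = 0.2268 m, θ = 103.5°: d²x/dθ² = +0.021441 m.
a = ω²·d²x/dθ² = (449.6)²·(+0.021441) = +4334 m/s²;  |a| = 4334 m/s².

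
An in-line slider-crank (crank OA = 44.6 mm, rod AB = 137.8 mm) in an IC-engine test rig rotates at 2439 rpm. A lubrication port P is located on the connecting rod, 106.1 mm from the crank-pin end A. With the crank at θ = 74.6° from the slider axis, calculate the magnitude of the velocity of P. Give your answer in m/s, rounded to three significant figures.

11.8

ω = 255.4 rad/s.  Crank-pin speed |V_A| = rω = 11.391 m/s, perpendicular to OA.
Rod angle: sinφ = −(r/L) sinθ ⇒ φ = -18.182°; ω_rod = −rω cosθ/√(L²−r²sin²θ) = -23.106 rad/s.
V_P = V_A + ω_rod × AP, with AP = 0.1061 m along the rod.
Components: V_Px = −rω sinθ − a·ω_rod·sinφ = -11.747 m/s;  V_Py = rω cosθ + a·ω_rod·cosφ = +0.69589 m/s.
|V_P| = √(V_Px² + V_Py²) = 11.768 m/s.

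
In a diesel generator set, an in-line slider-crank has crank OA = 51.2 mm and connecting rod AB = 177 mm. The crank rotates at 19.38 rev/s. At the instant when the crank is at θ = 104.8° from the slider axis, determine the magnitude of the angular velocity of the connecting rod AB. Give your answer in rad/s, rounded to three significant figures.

ω = 121.8 rad/s (converted from 19.38 rev/s).
The rod makes angle φ with the slider axis where L sinφ = r sinθ; differentiating, L cosφ·φ̇ = r ω cosθ.
L cosφ = √(L² − r² sin²θ) = 0.16994 m.
|ω_rod| = r ω |cosθ| / √(L² − r² sin²θ) = 0.0512·121.8·0.25545/0.16994 = 9.3716 rad/s.

9.37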